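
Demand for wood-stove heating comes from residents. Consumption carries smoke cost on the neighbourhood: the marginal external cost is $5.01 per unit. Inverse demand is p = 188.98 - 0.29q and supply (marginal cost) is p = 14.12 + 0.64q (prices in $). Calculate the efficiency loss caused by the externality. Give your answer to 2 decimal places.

Market equilibrium (private): 14.12 + 0.64q = 188.98 - 0.29q → q_m = 188.0215.
Social marginal benefit = demand − MEC = 183.97 - 0.29q.
Set SMB = MC: 183.97 - 0.29q = 14.12 + 0.64q → q* = 182.6344.
The loss is the area between SMB and MC from q* to q_m; with linear curves that's a triangle of height MEC(q_m).
DWL = ½ × 5.3871 × 5.0100 = 13.4947.

DWL = $13.49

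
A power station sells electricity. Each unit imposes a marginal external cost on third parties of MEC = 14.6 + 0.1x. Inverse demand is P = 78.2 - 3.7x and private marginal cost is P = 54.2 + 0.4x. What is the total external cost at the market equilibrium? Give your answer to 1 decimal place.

87.2

Market equilibrium (private): 54.2 + 0.4x = 78.2 - 3.7x → x_m = 5.8537.
Total external cost = ∫₀^{x_m} (14.6 + 0.1x) dx = 14.6×5.8537 + ½×0.1×5.8537² = 87.1773.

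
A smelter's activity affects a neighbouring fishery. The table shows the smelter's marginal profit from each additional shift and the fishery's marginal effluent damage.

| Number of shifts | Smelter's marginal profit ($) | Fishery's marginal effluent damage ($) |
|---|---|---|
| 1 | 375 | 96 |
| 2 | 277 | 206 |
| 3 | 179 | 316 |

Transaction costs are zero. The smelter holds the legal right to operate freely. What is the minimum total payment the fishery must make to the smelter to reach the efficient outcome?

Left alone the smelter would choose level 3 (marginal profit stays positive).
Efficient level: k* = 2 (marginal profit ≥ marginal effluent damage through 2).
The fishery must at least cover the smelter's forgone profit from cutting 3→2: 179 = 179.

$179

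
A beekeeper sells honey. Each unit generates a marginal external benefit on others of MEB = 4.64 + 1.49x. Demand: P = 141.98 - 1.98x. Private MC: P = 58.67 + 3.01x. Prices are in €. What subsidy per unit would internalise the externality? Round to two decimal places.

subsidy = €42.08 per unit

Social marginal cost = private MC − MEB = 54.03 + 1.52x.
Set SMC = demand: 54.03 + 1.52x = 141.98 - 1.98x → x* = 25.1286.
The Pigouvian subsidy equals MEB at x*: 4.64 + 1.49×25.1286 = 42.0816.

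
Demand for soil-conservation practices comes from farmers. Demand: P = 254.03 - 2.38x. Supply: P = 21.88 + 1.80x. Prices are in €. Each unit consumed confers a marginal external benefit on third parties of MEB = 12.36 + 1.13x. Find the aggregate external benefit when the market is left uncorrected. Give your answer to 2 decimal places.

€2429.20

Market equilibrium (private): 21.88 + 1.80x = 254.03 - 2.38x → x_m = 55.5383.
Total external benefit = ∫₀^{x_m} (12.36 + 1.13x) dx = 12.36×55.5383 + ½×1.13×55.5383² = 2429.1975.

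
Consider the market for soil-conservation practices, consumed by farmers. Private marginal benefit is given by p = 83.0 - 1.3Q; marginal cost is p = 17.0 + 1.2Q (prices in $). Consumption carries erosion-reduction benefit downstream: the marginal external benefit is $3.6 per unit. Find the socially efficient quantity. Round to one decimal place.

Q* = 27.8

Social marginal benefit = demand + MEB = 86.6 - 1.3Q.
Set SMB = MC: 86.6 - 1.3Q = 17.0 + 1.2Q → Q* = 27.8400.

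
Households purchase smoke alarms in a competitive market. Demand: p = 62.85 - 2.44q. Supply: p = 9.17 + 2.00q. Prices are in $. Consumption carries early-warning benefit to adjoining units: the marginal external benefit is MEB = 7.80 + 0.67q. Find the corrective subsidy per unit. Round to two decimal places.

subsidy = $18.73 per unit

Social marginal benefit = demand + MEB = 70.65 - 1.77q.
Set SMB = MC: 70.65 - 1.77q = 9.17 + 2.00q → q* = 16.3077.
The Pigouvian subsidy equals MEB at q*: 7.80 + 0.67×16.3077 = 18.7262.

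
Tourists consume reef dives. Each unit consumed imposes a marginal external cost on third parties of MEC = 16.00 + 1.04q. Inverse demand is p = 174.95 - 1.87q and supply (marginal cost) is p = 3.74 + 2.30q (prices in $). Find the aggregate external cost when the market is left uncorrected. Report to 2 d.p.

Market equilibrium (private): 3.74 + 2.30q = 174.95 - 1.87q → q_m = 41.0576.
Total external cost = ∫₀^{q_m} (16.00 + 1.04q) dq = 16.00×41.0576 + ½×1.04×41.0576² = 1533.4994.

$1533.50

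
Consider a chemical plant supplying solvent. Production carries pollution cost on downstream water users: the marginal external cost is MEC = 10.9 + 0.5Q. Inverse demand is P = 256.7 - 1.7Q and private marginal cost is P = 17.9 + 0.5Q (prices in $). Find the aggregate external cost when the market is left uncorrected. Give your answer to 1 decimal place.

$4128.7

Market equilibrium (private): 17.9 + 0.5Q = 256.7 - 1.7Q → Q_m = 108.5455.
Total external cost = ∫₀^{Q_m} (10.9 + 0.5Q) dQ = 10.9×108.5455 + ½×0.5×108.5455² = 4128.6773.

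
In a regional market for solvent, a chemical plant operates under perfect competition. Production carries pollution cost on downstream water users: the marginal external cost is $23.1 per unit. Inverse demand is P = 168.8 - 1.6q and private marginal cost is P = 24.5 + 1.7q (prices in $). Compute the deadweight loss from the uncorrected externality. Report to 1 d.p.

DWL = $80.9

Market equilibrium (private): 24.5 + 1.7q = 168.8 - 1.6q → q_m = 43.7273.
Social marginal cost = private MC + MEC = 47.6 + 1.7q.
Set SMC = demand: 47.6 + 1.7q = 168.8 - 1.6q → q* = 36.7273.
The welfare-loss triangle has base |q_m − q*| and height MEC(q_m) (the vertical gap between SMC and demand is zero at q* and MEC at q_m).
DWL = ½ × 7.0000 × 23.1000 = 80.8500.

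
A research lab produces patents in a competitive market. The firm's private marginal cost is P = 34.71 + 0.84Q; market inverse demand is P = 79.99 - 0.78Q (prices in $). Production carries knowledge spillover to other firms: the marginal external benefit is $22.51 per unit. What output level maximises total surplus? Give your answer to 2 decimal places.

Social marginal cost = private MC − MEB = 12.20 + 0.84Q.
Set SMC = demand: 12.20 + 0.84Q = 79.99 - 0.78Q → Q* = 41.8457.

Q* = 41.85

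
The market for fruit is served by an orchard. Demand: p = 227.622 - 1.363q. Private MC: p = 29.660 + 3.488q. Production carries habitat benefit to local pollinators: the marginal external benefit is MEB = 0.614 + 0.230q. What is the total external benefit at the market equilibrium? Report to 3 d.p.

216.570

Market equilibrium (private): 29.660 + 3.488q = 227.622 - 1.363q → q_m = 40.8085.
Total external benefit = ∫₀^{q_m} (0.614 + 0.230q) dq = 0.614×40.8085 + ½×0.230×40.8085² = 216.5698.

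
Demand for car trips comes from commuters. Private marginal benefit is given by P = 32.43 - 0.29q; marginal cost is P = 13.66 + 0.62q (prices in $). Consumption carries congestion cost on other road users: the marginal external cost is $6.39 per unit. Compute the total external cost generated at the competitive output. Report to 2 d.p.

$131.80

Market equilibrium (private): 13.66 + 0.62q = 32.43 - 0.29q → q_m = 20.6264.
Total external cost = MEC × q_m = 6.39 × 20.6264 = 131.8027.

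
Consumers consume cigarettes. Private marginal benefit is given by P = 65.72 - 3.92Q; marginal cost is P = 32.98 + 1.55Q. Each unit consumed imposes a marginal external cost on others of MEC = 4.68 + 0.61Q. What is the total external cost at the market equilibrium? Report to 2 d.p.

Market equilibrium (private): 32.98 + 1.55Q = 65.72 - 3.92Q → Q_m = 5.9854.
Total external cost = ∫₀^{Q_m} (4.68 + 0.61Q) dQ = 4.68×5.9854 + ½×0.61×5.9854² = 38.9383.

38.94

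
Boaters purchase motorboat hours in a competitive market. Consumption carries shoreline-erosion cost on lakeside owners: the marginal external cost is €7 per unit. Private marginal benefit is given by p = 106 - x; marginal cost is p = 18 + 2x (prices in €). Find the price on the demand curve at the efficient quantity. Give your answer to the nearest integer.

Social marginal benefit = demand − MEC = 99 - x.
Set SMB = MC: 99 - x = 18 + 2x → x* = 27.0000.
Consumer price on the demand curve at x*: 106 − 1×27.0000 = 79.0000.

P = €79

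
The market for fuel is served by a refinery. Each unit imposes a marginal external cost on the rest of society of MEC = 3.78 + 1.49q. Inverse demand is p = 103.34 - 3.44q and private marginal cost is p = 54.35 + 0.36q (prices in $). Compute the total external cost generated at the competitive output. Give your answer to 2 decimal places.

Market equilibrium (private): 54.35 + 0.36q = 103.34 - 3.44q → q_m = 12.8921.
Total external cost = ∫₀^{q_m} (3.78 + 1.49q) dq = 3.78×12.8921 + ½×1.49×12.8921² = 172.5558.

$172.56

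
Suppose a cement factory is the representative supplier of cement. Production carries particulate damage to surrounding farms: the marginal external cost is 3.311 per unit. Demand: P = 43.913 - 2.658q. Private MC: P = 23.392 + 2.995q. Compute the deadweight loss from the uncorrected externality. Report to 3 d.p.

Market equilibrium (private): 23.392 + 2.995q = 43.913 - 2.658q → q_m = 3.6301.
Social marginal cost = private MC + MEC = 26.703 + 2.995q.
Set SMC = demand: 26.703 + 2.995q = 43.913 - 2.658q → q* = 3.0444.
The welfare-loss triangle has base |q_m − q*| and height MEC(q_m) (the vertical gap between SMC and demand is zero at q* and MEC at q_m).
DWL = ½ × 0.5857 × 3.3110 = 0.9696.

DWL = 0.970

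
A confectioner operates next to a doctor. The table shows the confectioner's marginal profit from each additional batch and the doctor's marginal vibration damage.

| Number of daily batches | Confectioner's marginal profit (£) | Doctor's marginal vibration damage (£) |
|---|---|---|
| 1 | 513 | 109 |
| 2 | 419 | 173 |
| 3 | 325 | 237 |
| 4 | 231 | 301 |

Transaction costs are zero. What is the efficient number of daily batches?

3

Bargaining reaches the level where marginal profit last exceeds marginal vibration damage.
That holds through level 3 (325 ≥ 237) but not at 4 (231 < 301).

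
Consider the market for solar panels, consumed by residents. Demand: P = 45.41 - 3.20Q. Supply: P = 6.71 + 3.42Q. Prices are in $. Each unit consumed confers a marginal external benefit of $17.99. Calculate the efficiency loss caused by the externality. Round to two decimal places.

Market equilibrium (private): 6.71 + 3.42Q = 45.41 - 3.20Q → Q_m = 5.8459.
Social marginal benefit = demand + MEB = 63.40 - 3.20Q.
Set SMB = MC: 63.40 - 3.20Q = 6.71 + 3.42Q → Q* = 8.5634.
The loss is the area between SMB and MC from Q* to Q_m; with linear curves that's a triangle of height MEB(Q_m).
DWL = ½ × 2.7175 × 17.9900 = 24.4439.

DWL = $24.44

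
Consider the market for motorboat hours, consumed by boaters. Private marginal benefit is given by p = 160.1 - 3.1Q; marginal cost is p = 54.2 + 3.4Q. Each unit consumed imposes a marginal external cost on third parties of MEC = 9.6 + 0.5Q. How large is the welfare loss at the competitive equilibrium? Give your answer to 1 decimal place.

Market equilibrium (private): 54.2 + 3.4Q = 160.1 - 3.1Q → Q_m = 16.2923.
Social marginal benefit = demand − MEC = 150.5 - 3.6Q.
Set SMB = MC: 150.5 - 3.6Q = 54.2 + 3.4Q → Q* = 13.7571.
Between Q* and Q_m the wedge MC − SMB runs linearly from 0 to MEC(Q_m), so the loss is a triangle.
DWL = ½ × 2.5352 × 17.7462 = 22.4951.

DWL = 22.5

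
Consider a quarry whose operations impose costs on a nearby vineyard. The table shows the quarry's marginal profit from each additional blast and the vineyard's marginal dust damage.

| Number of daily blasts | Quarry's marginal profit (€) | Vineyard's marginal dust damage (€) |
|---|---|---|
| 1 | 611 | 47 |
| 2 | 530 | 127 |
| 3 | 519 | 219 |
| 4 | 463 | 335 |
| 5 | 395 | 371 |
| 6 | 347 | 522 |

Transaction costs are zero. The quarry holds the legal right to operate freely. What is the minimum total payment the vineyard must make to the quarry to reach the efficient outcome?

Left alone the quarry would choose level 6 (marginal profit stays positive).
Efficient level: k* = 5 (marginal profit ≥ marginal dust damage through 5).
The vineyard must at least cover the quarry's forgone profit from cutting 6→5: 347 = 347.

€347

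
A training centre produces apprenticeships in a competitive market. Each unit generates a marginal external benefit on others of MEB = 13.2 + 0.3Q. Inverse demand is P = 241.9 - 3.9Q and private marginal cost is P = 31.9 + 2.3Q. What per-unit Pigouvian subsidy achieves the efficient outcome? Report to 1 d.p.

Social marginal cost = private MC − MEB = 18.7 + 2.0Q.
Set SMC = demand: 18.7 + 2.0Q = 241.9 - 3.9Q → Q* = 37.8305.
The Pigouvian subsidy equals MEB at Q*: 13.2 + 0.3×37.8305 = 24.5492.

subsidy = 24.5 per unit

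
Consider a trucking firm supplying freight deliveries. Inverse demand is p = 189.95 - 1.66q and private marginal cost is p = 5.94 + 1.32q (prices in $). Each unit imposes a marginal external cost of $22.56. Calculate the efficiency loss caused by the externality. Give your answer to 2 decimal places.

Market equilibrium (private): 5.94 + 1.32q = 189.95 - 1.66q → q_m = 61.7483.
Social marginal cost = private MC + MEC = 28.50 + 1.32q.
Set SMC = demand: 28.50 + 1.32q = 189.95 - 1.66q → q* = 54.1779.
The welfare-loss triangle has base |q_m − q*| and height MEC(q_m) (the vertical gap between SMC and demand is zero at q* and MEC at q_m).
DWL = ½ × 7.5704 × 22.5600 = 85.3941.

DWL = $85.39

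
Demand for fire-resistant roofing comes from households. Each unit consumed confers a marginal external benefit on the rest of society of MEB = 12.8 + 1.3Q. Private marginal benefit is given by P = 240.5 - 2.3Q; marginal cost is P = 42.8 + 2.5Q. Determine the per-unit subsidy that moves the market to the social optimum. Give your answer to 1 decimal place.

Social marginal benefit = demand + MEB = 253.3 - Q.
Set SMB = MC: 253.3 - Q = 42.8 + 2.5Q → Q* = 60.1429.
The Pigouvian subsidy equals MEB at Q*: 12.8 + 1.3×60.1429 = 90.9858.

subsidy = 91.0 per unit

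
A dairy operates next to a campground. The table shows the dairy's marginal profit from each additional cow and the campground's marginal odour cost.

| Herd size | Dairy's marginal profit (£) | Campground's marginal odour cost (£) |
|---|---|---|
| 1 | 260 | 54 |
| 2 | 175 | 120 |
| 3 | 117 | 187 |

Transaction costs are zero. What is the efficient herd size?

Bargaining reaches the level where marginal profit last exceeds marginal odour cost.
That holds through level 2 (175 ≥ 120) but not at 3 (117 < 187).

2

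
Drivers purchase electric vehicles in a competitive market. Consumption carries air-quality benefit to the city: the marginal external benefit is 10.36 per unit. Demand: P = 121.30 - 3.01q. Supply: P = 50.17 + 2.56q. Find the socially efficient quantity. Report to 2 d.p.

q* = 14.63

Social marginal benefit = demand + MEB = 131.66 - 3.01q.
Set SMB = MC: 131.66 - 3.01q = 50.17 + 2.56q → q* = 14.6302.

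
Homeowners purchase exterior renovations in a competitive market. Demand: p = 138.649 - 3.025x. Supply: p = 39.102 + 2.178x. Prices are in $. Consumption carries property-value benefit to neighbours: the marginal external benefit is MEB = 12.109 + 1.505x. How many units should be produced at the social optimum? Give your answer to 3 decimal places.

x* = 30.194

Social marginal benefit = demand + MEB = 150.758 - 1.520x.
Set SMB = MC: 150.758 - 1.520x = 39.102 + 2.178x → x* = 30.1936.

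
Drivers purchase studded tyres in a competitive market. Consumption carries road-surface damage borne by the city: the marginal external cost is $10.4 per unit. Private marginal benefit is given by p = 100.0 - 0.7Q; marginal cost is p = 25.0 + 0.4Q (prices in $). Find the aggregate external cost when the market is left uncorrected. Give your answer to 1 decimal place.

$709.1

Market equilibrium (private): 25.0 + 0.4Q = 100.0 - 0.7Q → Q_m = 68.1818.
Total external cost = MEC × Q_m = 10.4 × 68.1818 = 709.0907.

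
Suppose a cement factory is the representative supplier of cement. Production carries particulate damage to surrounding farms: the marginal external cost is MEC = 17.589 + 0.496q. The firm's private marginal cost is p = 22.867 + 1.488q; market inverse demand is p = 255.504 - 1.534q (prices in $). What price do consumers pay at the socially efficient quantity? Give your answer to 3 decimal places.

Social marginal cost = private MC + MEC = 40.456 + 1.984q.
Set SMC = demand: 40.456 + 1.984q = 255.504 - 1.534q → q* = 61.1279.
Consumer price on the demand curve at q*: 255.504 − 1.534×61.1279 = 161.7338.

P = $161.734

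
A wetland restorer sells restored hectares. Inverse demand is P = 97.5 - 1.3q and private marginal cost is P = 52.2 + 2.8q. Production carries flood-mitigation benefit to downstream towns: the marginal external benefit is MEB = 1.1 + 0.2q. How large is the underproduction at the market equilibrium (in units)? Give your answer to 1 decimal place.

Market equilibrium (private): 52.2 + 2.8q = 97.5 - 1.3q → q_m = 11.0488.
Social marginal cost = private MC − MEB = 51.1 + 2.6q.
Set SMC = demand: 51.1 + 2.6q = 97.5 - 1.3q → q* = 11.8974.
Gap = |11.0488 − 11.8974| = 0.8486.

0.8 units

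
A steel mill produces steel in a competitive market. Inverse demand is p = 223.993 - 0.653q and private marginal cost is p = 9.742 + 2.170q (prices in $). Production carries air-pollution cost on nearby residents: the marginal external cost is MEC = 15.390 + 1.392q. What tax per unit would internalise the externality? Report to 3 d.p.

tax = $81.064 per unit

Social marginal cost = private MC + MEC = 25.132 + 3.562q.
Set SMC = demand: 25.132 + 3.562q = 223.993 - 0.653q → q* = 47.1794.
The Pigouvian tax equals MEC at q*: 15.390 + 1.392×47.1794 = 81.0637.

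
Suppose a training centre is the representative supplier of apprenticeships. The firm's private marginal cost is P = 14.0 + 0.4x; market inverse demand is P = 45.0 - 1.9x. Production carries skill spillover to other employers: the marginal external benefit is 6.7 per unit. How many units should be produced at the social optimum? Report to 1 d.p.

x* = 16.4

Social marginal cost = private MC − MEB = 7.3 + 0.4x.
Set SMC = demand: 7.3 + 0.4x = 45.0 - 1.9x → x* = 16.3913.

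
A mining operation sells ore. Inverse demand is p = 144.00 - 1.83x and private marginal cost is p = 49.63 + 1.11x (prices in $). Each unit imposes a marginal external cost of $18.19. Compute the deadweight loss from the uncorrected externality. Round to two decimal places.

DWL = $56.27

Market equilibrium (private): 49.63 + 1.11x = 144.00 - 1.83x → x_m = 32.0986.
Social marginal cost = private MC + MEC = 67.82 + 1.11x.
Set SMC = demand: 67.82 + 1.11x = 144.00 - 1.83x → x* = 25.9116.
The loss is the area between SMC and demand from x* to x_m; with linear curves that's a triangle of height MEC(x_m).
DWL = ½ × 6.1870 × 18.1900 = 56.2708.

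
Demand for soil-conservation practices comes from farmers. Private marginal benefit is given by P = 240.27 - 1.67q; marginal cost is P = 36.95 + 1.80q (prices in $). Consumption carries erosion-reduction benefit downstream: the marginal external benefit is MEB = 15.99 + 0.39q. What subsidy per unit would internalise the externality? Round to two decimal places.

Social marginal benefit = demand + MEB = 256.26 - 1.28q.
Set SMB = MC: 256.26 - 1.28q = 36.95 + 1.80q → q* = 71.2045.
The Pigouvian subsidy equals MEB at q*: 15.99 + 0.39×71.2045 = 43.7598.

subsidy = $43.76 per unit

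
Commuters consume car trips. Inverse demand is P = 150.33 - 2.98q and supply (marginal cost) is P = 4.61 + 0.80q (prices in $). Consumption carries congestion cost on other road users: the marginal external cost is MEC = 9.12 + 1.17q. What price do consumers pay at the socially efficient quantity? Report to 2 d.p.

P = $68.09

Social marginal benefit = demand − MEC = 141.21 - 4.15q.
Set SMB = MC: 141.21 - 4.15q = 4.61 + 0.80q → q* = 27.5960.
Consumer price on the demand curve at q*: 150.33 − 2.98×27.5960 = 68.0939.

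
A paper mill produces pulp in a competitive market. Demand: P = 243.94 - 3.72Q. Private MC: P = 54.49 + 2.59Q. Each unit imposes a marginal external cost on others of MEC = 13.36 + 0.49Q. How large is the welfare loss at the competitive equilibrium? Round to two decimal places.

DWL = 57.94

Market equilibrium (private): 54.49 + 2.59Q = 243.94 - 3.72Q → Q_m = 30.0238.
Social marginal cost = private MC + MEC = 67.85 + 3.08Q.
Set SMC = demand: 67.85 + 3.08Q = 243.94 - 3.72Q → Q* = 25.8956.
Between Q* and Q_m the wedge SMC − demand runs linearly from 0 to MEC(Q_m), so the loss is a triangle.
DWL = ½ × 4.1282 × 28.0716 = 57.9426.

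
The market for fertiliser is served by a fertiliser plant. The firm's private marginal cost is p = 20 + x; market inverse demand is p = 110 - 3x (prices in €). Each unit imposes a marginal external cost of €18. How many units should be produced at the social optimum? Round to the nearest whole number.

Social marginal cost = private MC + MEC = 38 + x.
Set SMC = demand: 38 + x = 110 - 3x → x* = 18.0000.

x* = 18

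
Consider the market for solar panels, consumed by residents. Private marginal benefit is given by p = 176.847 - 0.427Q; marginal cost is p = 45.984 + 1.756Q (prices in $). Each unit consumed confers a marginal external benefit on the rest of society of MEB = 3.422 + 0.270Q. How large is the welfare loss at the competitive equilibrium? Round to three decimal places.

DWL = $100.485

Market equilibrium (private): 45.984 + 1.756Q = 176.847 - 0.427Q → Q_m = 59.9464.
Social marginal benefit = demand + MEB = 180.269 - 0.157Q.
Set SMB = MC: 180.269 - 0.157Q = 45.984 + 1.756Q → Q* = 70.1960.
Between Q* and Q_m the wedge SMB − MC runs linearly from 0 to MEB(Q_m), so the loss is a triangle.
DWL = ½ × 10.2496 × 19.6075 = 100.4845.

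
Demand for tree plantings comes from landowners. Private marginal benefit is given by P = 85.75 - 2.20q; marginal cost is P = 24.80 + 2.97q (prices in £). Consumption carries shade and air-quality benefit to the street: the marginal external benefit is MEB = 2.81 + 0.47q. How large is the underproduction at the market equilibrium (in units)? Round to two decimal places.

1.78 units

Market equilibrium (private): 24.80 + 2.97q = 85.75 - 2.20q → q_m = 11.7892.
Social marginal benefit = demand + MEB = 88.56 - 1.73q.
Set SMB = MC: 88.56 - 1.73q = 24.80 + 2.97q → q* = 13.5660.
Gap = |11.7892 − 13.5660| = 1.7768.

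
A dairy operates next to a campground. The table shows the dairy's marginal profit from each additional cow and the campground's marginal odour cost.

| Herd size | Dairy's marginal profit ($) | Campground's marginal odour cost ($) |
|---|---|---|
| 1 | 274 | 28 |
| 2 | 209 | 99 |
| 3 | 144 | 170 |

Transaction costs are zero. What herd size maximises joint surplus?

Bargaining reaches the level where marginal profit last exceeds marginal odour cost.
That holds through level 2 (209 ≥ 99) but not at 3 (144 < 170).

2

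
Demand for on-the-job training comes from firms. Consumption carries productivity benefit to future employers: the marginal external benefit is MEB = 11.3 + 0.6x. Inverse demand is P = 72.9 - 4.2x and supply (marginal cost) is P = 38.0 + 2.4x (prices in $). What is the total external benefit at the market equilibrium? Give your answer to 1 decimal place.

Market equilibrium (private): 38.0 + 2.4x = 72.9 - 4.2x → x_m = 5.2879.
Total external benefit = ∫₀^{x_m} (11.3 + 0.6x) dx = 11.3×5.2879 + ½×0.6×5.2879² = 68.1418.

$68.1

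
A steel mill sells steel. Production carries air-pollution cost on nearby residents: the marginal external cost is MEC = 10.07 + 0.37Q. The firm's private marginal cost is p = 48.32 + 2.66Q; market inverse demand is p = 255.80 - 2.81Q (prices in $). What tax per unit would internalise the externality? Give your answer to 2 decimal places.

Social marginal cost = private MC + MEC = 58.39 + 3.03Q.
Set SMC = demand: 58.39 + 3.03Q = 255.80 - 2.81Q → Q* = 33.8031.
The Pigouvian tax equals MEC at Q*: 10.07 + 0.37×33.8031 = 22.5771.

tax = $22.58 per unit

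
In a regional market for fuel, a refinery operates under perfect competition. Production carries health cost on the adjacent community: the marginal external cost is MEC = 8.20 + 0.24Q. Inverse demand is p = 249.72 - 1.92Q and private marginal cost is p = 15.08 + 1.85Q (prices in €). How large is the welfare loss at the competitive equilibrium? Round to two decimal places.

Market equilibrium (private): 15.08 + 1.85Q = 249.72 - 1.92Q → Q_m = 62.2387.
Social marginal cost = private MC + MEC = 23.28 + 2.09Q.
Set SMC = demand: 23.28 + 2.09Q = 249.72 - 1.92Q → Q* = 56.4688.
Between Q* and Q_m the wedge SMC − demand runs linearly from 0 to MEC(Q_m), so the loss is a triangle.
DWL = ½ × 5.7699 × 23.1373 = 66.7500.

DWL = €66.75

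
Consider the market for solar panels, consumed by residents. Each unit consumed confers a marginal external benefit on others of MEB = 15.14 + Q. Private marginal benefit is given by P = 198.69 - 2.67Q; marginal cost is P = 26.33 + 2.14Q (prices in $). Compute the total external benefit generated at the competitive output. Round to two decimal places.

Market equilibrium (private): 26.33 + 2.14Q = 198.69 - 2.67Q → Q_m = 35.8337.
Total external benefit = ∫₀^{Q_m} (15.14 + 1.00Q) dQ = 15.14×35.8337 + ½×1.00×35.8337² = 1184.5492.

$1184.55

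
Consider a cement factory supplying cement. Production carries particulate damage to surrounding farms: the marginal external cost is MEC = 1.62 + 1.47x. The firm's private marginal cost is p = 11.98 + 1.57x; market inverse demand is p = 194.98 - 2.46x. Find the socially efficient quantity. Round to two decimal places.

x* = 32.98

Social marginal cost = private MC + MEC = 13.60 + 3.04x.
Set SMC = demand: 13.60 + 3.04x = 194.98 - 2.46x → x* = 32.9782.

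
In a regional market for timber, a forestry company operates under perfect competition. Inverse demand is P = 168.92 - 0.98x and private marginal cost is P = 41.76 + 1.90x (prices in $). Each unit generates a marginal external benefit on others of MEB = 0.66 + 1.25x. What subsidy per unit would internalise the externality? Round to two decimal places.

Social marginal cost = private MC − MEB = 41.10 + 0.65x.
Set SMC = demand: 41.10 + 0.65x = 168.92 - 0.98x → x* = 78.4172.
The Pigouvian subsidy equals MEB at x*: 0.66 + 1.25×78.4172 = 98.6815.

subsidy = $98.68 per unit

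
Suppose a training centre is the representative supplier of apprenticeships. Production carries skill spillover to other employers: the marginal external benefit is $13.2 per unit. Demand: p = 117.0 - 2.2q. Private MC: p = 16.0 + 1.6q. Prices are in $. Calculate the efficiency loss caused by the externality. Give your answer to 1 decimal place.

Market equilibrium (private): 16.0 + 1.6q = 117.0 - 2.2q → q_m = 26.5789.
Social marginal cost = private MC − MEB = 2.8 + 1.6q.
Set SMC = demand: 2.8 + 1.6q = 117.0 - 2.2q → q* = 30.0526.
The loss is the area between SMC and demand from q* to q_m; with linear curves that's a triangle of height MEB(q_m).
DWL = ½ × 3.4737 × 13.2000 = 22.9264.

DWL = $22.9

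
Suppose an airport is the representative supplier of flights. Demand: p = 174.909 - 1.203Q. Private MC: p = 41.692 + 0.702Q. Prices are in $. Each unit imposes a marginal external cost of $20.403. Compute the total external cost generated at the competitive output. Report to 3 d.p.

Market equilibrium (private): 41.692 + 0.702Q = 174.909 - 1.203Q → Q_m = 69.9302.
Total external cost = MEC × Q_m = 20.403 × 69.9302 = 1426.7859.

$1426.786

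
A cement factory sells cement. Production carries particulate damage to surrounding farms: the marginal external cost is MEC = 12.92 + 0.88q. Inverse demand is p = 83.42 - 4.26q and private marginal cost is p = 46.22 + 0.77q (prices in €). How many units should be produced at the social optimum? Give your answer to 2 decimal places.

q* = 4.11

Social marginal cost = private MC + MEC = 59.14 + 1.65q.
Set SMC = demand: 59.14 + 1.65q = 83.42 - 4.26q → q* = 4.1083.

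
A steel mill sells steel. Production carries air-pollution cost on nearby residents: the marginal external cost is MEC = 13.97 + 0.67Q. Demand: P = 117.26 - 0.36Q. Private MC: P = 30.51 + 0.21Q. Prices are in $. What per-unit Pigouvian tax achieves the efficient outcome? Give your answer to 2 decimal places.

Social marginal cost = private MC + MEC = 44.48 + 0.88Q.
Set SMC = demand: 44.48 + 0.88Q = 117.26 - 0.36Q → Q* = 58.6935.
The Pigouvian tax equals MEC at Q*: 13.97 + 0.67×58.6935 = 53.2946.

tax = $53.29 per unit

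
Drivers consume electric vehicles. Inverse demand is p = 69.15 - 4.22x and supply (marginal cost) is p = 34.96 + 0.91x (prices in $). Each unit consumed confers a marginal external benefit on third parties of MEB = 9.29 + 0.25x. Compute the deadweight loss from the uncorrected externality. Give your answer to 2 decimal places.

Market equilibrium (private): 34.96 + 0.91x = 69.15 - 4.22x → x_m = 6.6647.
Social marginal benefit = demand + MEB = 78.44 - 3.97x.
Set SMB = MC: 78.44 - 3.97x = 34.96 + 0.91x → x* = 8.9098.
Height of the DWL triangle at x_m is SMB(x_m) − MC(x_m) = MEB(x_m) = 10.9562.
DWL = ½ × 2.2451 × 10.9562 = 12.2989.

DWL = $12.30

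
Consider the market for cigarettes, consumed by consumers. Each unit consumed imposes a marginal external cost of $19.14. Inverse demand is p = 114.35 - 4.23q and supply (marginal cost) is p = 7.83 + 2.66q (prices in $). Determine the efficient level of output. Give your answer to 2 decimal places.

q* = 12.68

Social marginal benefit = demand − MEC = 95.21 - 4.23q.
Set SMB = MC: 95.21 - 4.23q = 7.83 + 2.66q → q* = 12.6821.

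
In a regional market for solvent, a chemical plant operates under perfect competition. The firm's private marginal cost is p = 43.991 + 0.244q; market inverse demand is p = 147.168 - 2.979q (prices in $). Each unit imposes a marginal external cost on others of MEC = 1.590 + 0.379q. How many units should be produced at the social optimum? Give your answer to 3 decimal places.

q* = 28.203

Social marginal cost = private MC + MEC = 45.581 + 0.623q.
Set SMC = demand: 45.581 + 0.623q = 147.168 - 2.979q → q* = 28.2029.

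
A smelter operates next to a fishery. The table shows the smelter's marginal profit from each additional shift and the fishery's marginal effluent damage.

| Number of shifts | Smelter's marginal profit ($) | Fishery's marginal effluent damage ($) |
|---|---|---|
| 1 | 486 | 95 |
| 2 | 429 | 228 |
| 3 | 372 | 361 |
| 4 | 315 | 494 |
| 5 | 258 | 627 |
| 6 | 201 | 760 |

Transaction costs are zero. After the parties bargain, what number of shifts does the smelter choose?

Bargaining reaches the level where marginal profit last exceeds marginal effluent damage.
That holds through level 3 (372 ≥ 361) but not at 4 (315 < 494).

3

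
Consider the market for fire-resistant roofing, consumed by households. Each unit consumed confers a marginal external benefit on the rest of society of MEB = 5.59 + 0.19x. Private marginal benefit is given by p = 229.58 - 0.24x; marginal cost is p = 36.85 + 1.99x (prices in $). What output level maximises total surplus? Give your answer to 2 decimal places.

Social marginal benefit = demand + MEB = 235.17 - 0.05x.
Set SMB = MC: 235.17 - 0.05x = 36.85 + 1.99x → x* = 97.2157.

x* = 97.22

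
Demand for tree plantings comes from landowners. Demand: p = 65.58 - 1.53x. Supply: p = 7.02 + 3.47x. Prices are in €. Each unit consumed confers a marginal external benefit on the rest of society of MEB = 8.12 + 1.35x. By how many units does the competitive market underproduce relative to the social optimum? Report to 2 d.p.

Market equilibrium (private): 7.02 + 3.47x = 65.58 - 1.53x → x_m = 11.7120.
Social marginal benefit = demand + MEB = 73.70 - 0.18x.
Set SMB = MC: 73.70 - 0.18x = 7.02 + 3.47x → x* = 18.2685.
Gap = |11.7120 − 18.2685| = 6.5565.

6.56 units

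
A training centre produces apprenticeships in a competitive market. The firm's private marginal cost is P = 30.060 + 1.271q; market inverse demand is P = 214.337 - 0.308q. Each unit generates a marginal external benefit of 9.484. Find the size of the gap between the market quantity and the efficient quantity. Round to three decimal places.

6.006 units

Market equilibrium (private): 30.060 + 1.271q = 214.337 - 0.308q → q_m = 116.7049.
Social marginal cost = private MC − MEB = 20.576 + 1.271q.
Set SMC = demand: 20.576 + 1.271q = 214.337 - 0.308q → q* = 122.7112.
Gap = |116.7049 − 122.7112| = 6.0063.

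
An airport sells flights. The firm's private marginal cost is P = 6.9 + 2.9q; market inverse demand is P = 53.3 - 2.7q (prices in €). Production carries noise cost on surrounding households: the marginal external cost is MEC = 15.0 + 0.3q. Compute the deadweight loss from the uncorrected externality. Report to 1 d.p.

Market equilibrium (private): 6.9 + 2.9q = 53.3 - 2.7q → q_m = 8.2857.
Social marginal cost = private MC + MEC = 21.9 + 3.2q.
Set SMC = demand: 21.9 + 3.2q = 53.3 - 2.7q → q* = 5.3220.
The loss is the area between SMC and demand from q* to q_m; with linear curves that's a triangle of height MEC(q_m).
DWL = ½ × 2.9637 × 17.4857 = 25.9112.

DWL = €25.9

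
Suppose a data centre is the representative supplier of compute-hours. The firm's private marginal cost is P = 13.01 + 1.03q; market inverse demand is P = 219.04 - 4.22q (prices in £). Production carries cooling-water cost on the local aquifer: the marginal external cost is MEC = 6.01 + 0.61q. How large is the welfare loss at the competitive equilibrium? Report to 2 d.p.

DWL = £76.53

Market equilibrium (private): 13.01 + 1.03q = 219.04 - 4.22q → q_m = 39.2438.
Social marginal cost = private MC + MEC = 19.02 + 1.64q.
Set SMC = demand: 19.02 + 1.64q = 219.04 - 4.22q → q* = 34.1331.
The welfare-loss triangle has base |q_m − q*| and height MEC(q_m) (the vertical gap between SMC and demand is zero at q* and MEC at q_m).
DWL = ½ × 5.1107 × 29.9487 = 76.5294.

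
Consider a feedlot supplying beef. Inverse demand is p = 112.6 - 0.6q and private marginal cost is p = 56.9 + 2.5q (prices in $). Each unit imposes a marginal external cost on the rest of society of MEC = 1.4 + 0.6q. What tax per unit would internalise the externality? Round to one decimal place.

Social marginal cost = private MC + MEC = 58.3 + 3.1q.
Set SMC = demand: 58.3 + 3.1q = 112.6 - 0.6q → q* = 14.6757.
The Pigouvian tax equals MEC at q*: 1.4 + 0.6×14.6757 = 10.2054.

tax = $10.2 per unit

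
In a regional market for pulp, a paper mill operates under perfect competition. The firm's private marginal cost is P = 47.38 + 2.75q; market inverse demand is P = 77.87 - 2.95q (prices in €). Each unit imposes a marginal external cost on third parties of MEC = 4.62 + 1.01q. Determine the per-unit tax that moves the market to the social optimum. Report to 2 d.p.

Social marginal cost = private MC + MEC = 52.00 + 3.76q.
Set SMC = demand: 52.00 + 3.76q = 77.87 - 2.95q → q* = 3.8554.
The Pigouvian tax equals MEC at q*: 4.62 + 1.01×3.8554 = 8.5140.

tax = €8.51 per unit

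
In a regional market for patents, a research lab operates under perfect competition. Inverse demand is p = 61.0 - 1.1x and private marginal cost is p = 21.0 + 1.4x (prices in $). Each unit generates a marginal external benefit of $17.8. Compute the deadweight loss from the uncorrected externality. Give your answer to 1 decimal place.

Market equilibrium (private): 21.0 + 1.4x = 61.0 - 1.1x → x_m = 16.0000.
Social marginal cost = private MC − MEB = 3.2 + 1.4x.
Set SMC = demand: 3.2 + 1.4x = 61.0 - 1.1x → x* = 23.1200.
The welfare-loss triangle has base |x_m − x*| and height MEB(x_m) (the vertical gap between SMC and demand is zero at x* and MEB at x_m).
DWL = ½ × 7.1200 × 17.8000 = 63.3680.

DWL = $63.4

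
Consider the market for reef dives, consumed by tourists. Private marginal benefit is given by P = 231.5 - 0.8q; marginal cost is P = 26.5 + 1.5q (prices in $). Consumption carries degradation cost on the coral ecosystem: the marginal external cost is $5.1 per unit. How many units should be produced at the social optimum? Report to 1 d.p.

Social marginal benefit = demand − MEC = 226.4 - 0.8q.
Set SMB = MC: 226.4 - 0.8q = 26.5 + 1.5q → q* = 86.9130.

q* = 86.9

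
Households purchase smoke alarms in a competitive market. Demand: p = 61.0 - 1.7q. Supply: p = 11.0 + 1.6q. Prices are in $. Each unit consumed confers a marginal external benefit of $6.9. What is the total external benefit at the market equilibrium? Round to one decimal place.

Market equilibrium (private): 11.0 + 1.6q = 61.0 - 1.7q → q_m = 15.1515.
Total external benefit = MEB × q_m = 6.9 × 15.1515 = 104.5454.

$104.5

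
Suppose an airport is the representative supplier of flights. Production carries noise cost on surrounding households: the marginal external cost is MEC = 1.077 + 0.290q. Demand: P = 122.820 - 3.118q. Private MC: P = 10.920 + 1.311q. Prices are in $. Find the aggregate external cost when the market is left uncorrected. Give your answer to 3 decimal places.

Market equilibrium (private): 10.920 + 1.311q = 122.820 - 3.118q → q_m = 25.2653.
Total external cost = ∫₀^{q_m} (1.077 + 0.290q) dq = 1.077×25.2653 + ½×0.290×25.2653² = 119.7694.

$119.769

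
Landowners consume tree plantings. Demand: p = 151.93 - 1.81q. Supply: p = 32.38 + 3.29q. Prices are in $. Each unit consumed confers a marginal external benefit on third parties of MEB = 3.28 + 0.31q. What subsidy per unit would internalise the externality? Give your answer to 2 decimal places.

subsidy = $11.23 per unit

Social marginal benefit = demand + MEB = 155.21 - 1.50q.
Set SMB = MC: 155.21 - 1.50q = 32.38 + 3.29q → q* = 25.6430.
The Pigouvian subsidy equals MEB at q*: 3.28 + 0.31×25.6430 = 11.2293.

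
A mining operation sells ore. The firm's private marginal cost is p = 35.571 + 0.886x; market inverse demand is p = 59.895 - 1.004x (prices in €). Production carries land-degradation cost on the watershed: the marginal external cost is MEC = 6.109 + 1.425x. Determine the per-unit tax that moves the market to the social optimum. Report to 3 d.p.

Social marginal cost = private MC + MEC = 41.680 + 2.311x.
Set SMC = demand: 41.680 + 2.311x = 59.895 - 1.004x → x* = 5.4947.
The Pigouvian tax equals MEC at x*: 6.109 + 1.425×5.4947 = 13.9389.

tax = €13.939 per unit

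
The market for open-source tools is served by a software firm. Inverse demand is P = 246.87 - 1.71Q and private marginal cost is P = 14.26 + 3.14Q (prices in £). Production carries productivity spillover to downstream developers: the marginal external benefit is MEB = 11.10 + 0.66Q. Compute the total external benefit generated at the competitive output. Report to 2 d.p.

Market equilibrium (private): 14.26 + 3.14Q = 246.87 - 1.71Q → Q_m = 47.9608.
Total external benefit = ∫₀^{Q_m} (11.10 + 0.66Q) dQ = 11.10×47.9608 + ½×0.66×47.9608² = 1291.4435.

£1291.44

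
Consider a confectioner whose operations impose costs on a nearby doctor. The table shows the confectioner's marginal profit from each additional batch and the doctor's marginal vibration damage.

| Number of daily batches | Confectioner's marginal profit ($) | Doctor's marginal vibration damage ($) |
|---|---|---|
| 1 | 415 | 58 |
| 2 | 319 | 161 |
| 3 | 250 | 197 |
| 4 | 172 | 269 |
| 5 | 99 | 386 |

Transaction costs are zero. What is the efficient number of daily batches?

3

Bargaining reaches the level where marginal profit last exceeds marginal vibration damage.
That holds through level 3 (250 ≥ 197) but not at 4 (172 < 269).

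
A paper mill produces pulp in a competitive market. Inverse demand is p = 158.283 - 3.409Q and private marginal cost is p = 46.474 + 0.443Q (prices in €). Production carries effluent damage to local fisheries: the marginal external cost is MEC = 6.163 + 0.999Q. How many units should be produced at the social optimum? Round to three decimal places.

Social marginal cost = private MC + MEC = 52.637 + 1.442Q.
Set SMC = demand: 52.637 + 1.442Q = 158.283 - 3.409Q → Q* = 21.7782.

Q* = 21.778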